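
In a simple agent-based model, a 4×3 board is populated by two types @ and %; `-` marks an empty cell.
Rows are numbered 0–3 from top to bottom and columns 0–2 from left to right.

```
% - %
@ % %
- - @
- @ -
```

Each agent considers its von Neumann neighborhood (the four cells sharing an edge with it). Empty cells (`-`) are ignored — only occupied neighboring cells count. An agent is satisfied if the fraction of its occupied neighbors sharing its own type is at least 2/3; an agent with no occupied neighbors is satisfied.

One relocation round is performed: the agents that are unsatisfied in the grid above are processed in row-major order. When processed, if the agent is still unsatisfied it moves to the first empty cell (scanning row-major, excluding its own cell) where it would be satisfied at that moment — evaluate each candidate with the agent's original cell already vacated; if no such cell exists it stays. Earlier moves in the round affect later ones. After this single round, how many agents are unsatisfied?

Initially unsatisfied (in order): (0,0), (1,0), (1,1), (2,2).
  (0,0) → (0,1).
  (1,0) → (2,0).
  (1,1): now satisfied by earlier moves; stays.
  (2,2) → (2,1).
Resulting grid:
- % %
- % %
@ @ -
- @ -
All satisfied now.

0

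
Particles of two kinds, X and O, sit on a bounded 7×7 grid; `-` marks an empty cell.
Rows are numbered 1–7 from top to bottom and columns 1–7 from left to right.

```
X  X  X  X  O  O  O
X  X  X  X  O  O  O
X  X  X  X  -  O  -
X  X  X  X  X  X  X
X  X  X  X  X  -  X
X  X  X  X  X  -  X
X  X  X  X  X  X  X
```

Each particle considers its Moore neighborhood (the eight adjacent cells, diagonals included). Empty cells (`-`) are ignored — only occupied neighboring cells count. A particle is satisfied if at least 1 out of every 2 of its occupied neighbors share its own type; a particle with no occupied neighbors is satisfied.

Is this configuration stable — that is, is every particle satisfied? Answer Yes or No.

Yes

Row 1: (1,1)X 3/3 ok · (1,2)X 5/5 ok · (1,3)X 5/5 ok · (1,4)X 3/5 ok · (1,5)O 3/5 ok · (1,6)O 5/5 ok · (1,7)O 3/3 ok
Row 2: (2,1)X 5/5 ok · (2,2)X 8/8 ok · (2,3)X 8/8 ok · (2,4)X 5/7 ok · (2,5)O 4/7 ok · (2,6)O 6/6 ok · (2,7)O 4/4 ok
Row 3: (3,1)X 5/5 ok · (3,2)X 8/8 ok · (3,3)X 8/8 ok · (3,4)X 6/7 ok · (3,6)O 3/6 ok
Row 4: (4,1)X 5/5 ok · (4,2)X 8/8 ok · (4,3)X 8/8 ok · (4,4)X 7/7 ok · (4,5)X 5/6 ok · (4,6)X 4/5 ok · (4,7)X 2/3 ok
Row 5: (5,1)X 5/5 ok · (5,2)X 8/8 ok · (5,3)X 8/8 ok · (5,4)X 8/8 ok · (5,5)X 6/6 ok · (5,7)X 3/3 ok
Row 6: (6,1)X 5/5 ok · (6,2)X 8/8 ok · (6,3)X 8/8 ok · (6,4)X 8/8 ok · (6,5)X 6/6 ok · (6,7)X 3/3 ok
Row 7: (7,1)X 3/3 ok · (7,2)X 5/5 ok · (7,3)X 5/5 ok · (7,4)X 5/5 ok · (7,5)X 4/4 ok · (7,6)X 4/4 ok · (7,7)X 2/2 ok
All meet the threshold, so the configuration is stable.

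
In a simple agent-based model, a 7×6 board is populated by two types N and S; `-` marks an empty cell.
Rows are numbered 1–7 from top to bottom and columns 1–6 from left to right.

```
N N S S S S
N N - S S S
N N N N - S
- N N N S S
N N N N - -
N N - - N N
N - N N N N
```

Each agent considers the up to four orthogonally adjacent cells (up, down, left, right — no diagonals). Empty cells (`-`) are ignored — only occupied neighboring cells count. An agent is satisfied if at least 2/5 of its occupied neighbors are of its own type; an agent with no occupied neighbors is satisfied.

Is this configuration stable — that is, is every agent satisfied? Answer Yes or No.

(1,1)N 2/2 satisfied
(1,2)N 2/3 satisfied
(1,3)S 1/2 satisfied
(1,4)S 3/3 satisfied
(1,5)S 3/3 satisfied
(1,6)S 2/2 satisfied
(2,1)N 3/3 satisfied
(2,2)N 3/3 satisfied
(2,4)S 2/3 satisfied
(2,5)S 3/3 satisfied
(2,6)S 3/3 satisfied
(3,1)N 2/2 satisfied
(3,2)N 4/4 satisfied
(3,3)N 3/3 satisfied
(3,4)N 2/3 satisfied
(3,6)S 2/2 satisfied
(4,2)N 3/3 satisfied
(4,3)N 4/4 satisfied
(4,4)N 3/4 satisfied
(4,5)S 1/2 satisfied
(4,6)S 2/2 satisfied
(5,1)N 2/2 satisfied
(5,2)N 4/4 satisfied
(5,3)N 3/3 satisfied
(5,4)N 2/2 satisfied
(6,1)N 3/3 satisfied
(6,2)N 2/2 satisfied
(6,5)N 2/2 satisfied
(6,6)N 2/2 satisfied
(7,1)N 1/1 satisfied
(7,3)N 1/1 satisfied
(7,4)N 2/2 satisfied
(7,5)N 3/3 satisfied
(7,6)N 2/2 satisfied
All meet the threshold, so the configuration is stable.

Yes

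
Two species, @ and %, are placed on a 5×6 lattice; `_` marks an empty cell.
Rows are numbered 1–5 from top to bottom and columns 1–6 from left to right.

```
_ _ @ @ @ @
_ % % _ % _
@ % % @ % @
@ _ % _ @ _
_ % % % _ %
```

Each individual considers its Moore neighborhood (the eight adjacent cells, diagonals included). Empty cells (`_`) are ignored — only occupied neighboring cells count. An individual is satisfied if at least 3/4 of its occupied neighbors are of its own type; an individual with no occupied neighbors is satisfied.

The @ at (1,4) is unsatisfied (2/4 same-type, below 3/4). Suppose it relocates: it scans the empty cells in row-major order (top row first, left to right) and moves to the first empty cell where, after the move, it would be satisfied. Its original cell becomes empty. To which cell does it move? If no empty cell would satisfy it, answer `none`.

none

Vacating (1,4). Empty cells in order:
  (1,1): 0/1 same-type → still unsatisfied.
  (1,2): 1/3 same-type → still unsatisfied.
  (2,1): 1/3 same-type → still unsatisfied.
  (2,4): 3/7 same-type → still unsatisfied.
  (2,6): 3/5 same-type → still unsatisfied.
  (4,2): 2/7 same-type → still unsatisfied.
  (4,4): 2/7 same-type → still unsatisfied.
  (4,6): 2/4 same-type → still unsatisfied.
  (5,1): 1/2 same-type → still unsatisfied.
  (5,5): 1/3 same-type → still unsatisfied.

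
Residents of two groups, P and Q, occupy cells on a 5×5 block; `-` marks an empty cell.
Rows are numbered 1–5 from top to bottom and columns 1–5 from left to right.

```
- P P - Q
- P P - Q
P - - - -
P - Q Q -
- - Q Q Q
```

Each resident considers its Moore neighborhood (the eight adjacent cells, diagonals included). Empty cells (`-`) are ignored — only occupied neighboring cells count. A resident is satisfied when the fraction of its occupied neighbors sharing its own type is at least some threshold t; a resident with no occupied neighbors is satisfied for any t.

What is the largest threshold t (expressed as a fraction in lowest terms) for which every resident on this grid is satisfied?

Row 1: (1,2)P 3/3 · (1,3)P 3/3 · (1,5)Q 1/1
Row 2: (2,2)P 4/4 · (2,3)P 3/3 · (2,5)Q 1/1
Row 3: (3,1)P 2/2
Row 4: (4,1)P 1/1 · (4,3)Q 3/3 · (4,4)Q 4/4
Row 5: (5,3)Q 3/3 · (5,4)Q 4/4 · (5,5)Q 2/2
The smallest same-type fraction is 3/3 at (1,2), which reduces to 1/1. Any threshold above that leaves this resident unsatisfied.

1/1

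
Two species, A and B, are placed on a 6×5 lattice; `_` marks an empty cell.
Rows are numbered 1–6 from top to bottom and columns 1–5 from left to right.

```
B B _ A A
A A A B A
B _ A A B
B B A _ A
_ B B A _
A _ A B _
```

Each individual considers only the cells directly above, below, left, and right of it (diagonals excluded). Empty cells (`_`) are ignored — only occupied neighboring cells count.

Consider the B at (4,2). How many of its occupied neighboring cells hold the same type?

2

Occupied neighbors of (4,2): (5,2)=B, (4,1)=B, (4,3)=A.
Same type (B): 2 of 3.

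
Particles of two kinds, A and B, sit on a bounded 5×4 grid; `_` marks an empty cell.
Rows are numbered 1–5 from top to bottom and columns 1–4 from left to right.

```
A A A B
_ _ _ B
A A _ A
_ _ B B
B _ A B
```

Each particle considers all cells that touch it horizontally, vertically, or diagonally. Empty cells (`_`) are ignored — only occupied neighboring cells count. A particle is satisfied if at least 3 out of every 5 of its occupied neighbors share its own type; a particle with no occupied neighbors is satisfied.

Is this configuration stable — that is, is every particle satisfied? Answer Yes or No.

Row 1: (1,1)A 1/1 ok · (1,2)A 2/2 ok · (1,3)A 1/3 unhappy · (1,4)B 1/2 unhappy
Row 2: (2,4)B 1/3 unhappy
Row 3: (3,1)A 1/1 ok · (3,2)A 1/2 unhappy · (3,4)A 0/3 unhappy
Row 4: (4,3)B 2/5 unhappy · (4,4)B 2/4 unhappy
Row 5: (5,1)B 0/0 ok · (5,3)A 0/3 unhappy · (5,4)B 2/3 ok
For instance (1,3) has only 1/3 same-type neighbors, below 3/5.

No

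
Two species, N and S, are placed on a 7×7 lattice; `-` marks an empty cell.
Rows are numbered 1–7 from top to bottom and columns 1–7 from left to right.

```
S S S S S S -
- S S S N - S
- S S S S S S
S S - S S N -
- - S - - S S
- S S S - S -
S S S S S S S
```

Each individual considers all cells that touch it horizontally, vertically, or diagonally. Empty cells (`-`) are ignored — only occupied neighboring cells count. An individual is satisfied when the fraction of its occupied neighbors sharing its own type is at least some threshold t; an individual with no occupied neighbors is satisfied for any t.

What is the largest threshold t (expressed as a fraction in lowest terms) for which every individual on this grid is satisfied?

0/1

(1,1)S 2/2
(1,2)S 4/4
(1,3)S 5/5
(1,4)S 4/5
(1,5)S 3/4
(1,6)S 2/3
(2,2)S 6/6
(2,3)S 8/8
(2,4)S 7/8
(2,5)N 0/7
(2,7)S 3/3
(3,2)S 5/5
(3,3)S 7/7
(3,4)S 6/7
(3,5)S 5/7
(3,6)S 4/6
(3,7)S 2/3
(4,1)S 2/2
(4,2)S 4/4
(4,4)S 5/5
(4,5)S 5/6
(4,6)N 0/6
(5,3)S 5/5
(5,6)S 3/4
(5,7)S 2/3
(6,2)S 5/5
(6,3)S 6/6
(6,4)S 5/5
(6,6)S 5/5
(7,1)S 2/2
(7,2)S 4/4
(7,3)S 5/5
(7,4)S 4/4
(7,5)S 4/4
(7,6)S 3/3
(7,7)S 2/2
The smallest same-type fraction is 0/7 at (2,5), which reduces to 0/1. Any threshold above that leaves this individual unsatisfied.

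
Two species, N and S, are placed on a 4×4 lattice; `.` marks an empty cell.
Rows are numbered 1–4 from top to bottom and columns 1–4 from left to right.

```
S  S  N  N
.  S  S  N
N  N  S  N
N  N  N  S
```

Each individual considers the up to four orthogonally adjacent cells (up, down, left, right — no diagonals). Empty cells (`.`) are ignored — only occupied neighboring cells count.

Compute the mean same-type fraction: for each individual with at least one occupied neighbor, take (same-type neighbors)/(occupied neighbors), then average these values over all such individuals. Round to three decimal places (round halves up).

Row 1: (1,1)S 1/1 · (1,2)S 2/3 · (1,3)N 1/3 · (1,4)N 2/2
Row 2: (2,2)S 2/3 · (2,3)S 2/4 · (2,4)N 2/3
Row 3: (3,1)N 2/2 · (3,2)N 2/4 · (3,3)S 1/4 · (3,4)N 1/3
Row 4: (4,1)N 2/2 · (4,2)N 3/3 · (4,3)N 1/3 · (4,4)S 0/2
Sum over 15 individuals: 1/1 + 2/3 + 1/3 + 2/2 + 2/3 + 2/4 + 2/3 + 2/2 + 2/4 + 1/4 + 1/3 + 2/2 + 3/3 + 1/3 + 0/2 = 37/4; mean = 37/4 ÷ 15 = 37/60 = 0.616666… → 0.617.

0.617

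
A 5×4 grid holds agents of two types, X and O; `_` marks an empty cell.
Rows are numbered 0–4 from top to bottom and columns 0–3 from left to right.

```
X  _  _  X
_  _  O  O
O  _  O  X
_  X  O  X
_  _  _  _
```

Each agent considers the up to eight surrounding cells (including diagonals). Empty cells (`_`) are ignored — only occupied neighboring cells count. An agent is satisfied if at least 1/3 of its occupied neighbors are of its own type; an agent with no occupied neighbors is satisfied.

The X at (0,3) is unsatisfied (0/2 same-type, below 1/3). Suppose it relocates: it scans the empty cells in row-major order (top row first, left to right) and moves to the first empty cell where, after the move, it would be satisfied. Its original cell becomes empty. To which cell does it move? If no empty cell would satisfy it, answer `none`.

Vacating (0,3). Empty cells in order:
  (0,1): 1/2 same-type → satisfied — stop here.

(0,1)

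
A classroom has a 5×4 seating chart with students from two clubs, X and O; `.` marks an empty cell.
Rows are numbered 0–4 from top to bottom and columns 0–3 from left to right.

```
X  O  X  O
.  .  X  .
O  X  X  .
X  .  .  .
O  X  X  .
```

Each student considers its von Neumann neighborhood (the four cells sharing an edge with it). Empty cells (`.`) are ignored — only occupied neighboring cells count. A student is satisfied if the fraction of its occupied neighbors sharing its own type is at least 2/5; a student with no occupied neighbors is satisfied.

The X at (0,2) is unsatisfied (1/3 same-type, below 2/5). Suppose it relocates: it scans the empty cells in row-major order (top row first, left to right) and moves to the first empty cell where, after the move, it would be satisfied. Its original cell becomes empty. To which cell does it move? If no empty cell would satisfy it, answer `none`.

Vacating (0,2). Empty cells in order:
  (1,0): 1/2 same-type → satisfied — stop here.

(1,0)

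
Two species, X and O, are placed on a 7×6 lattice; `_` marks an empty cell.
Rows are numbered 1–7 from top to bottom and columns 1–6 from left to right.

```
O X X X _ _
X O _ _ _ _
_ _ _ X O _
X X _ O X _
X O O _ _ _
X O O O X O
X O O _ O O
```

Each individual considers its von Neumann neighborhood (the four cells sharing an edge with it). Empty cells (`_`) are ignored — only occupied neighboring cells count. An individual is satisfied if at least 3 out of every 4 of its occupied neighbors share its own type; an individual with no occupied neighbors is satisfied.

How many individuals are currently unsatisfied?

(1,1)O 0/2 not
(1,2)X 1/3 not
(1,3)X 2/2 satisfied
(1,4)X 1/1 satisfied
(2,1)X 0/2 not
(2,2)O 0/2 not
(3,4)X 0/2 not
(3,5)O 0/2 not
(4,1)X 2/2 satisfied
(4,2)X 1/2 not
(4,4)O 0/2 not
(4,5)X 0/2 not
(5,1)X 2/3 not
(5,2)O 2/4 not
(5,3)O 2/2 satisfied
(6,1)X 2/3 not
(6,2)O 3/4 satisfied
(6,3)O 4/4 satisfied
(6,4)O 1/2 not
(6,5)X 0/3 not
(6,6)O 1/2 not
(7,1)X 1/2 not
(7,2)O 2/3 not
(7,3)O 2/2 satisfied
(7,5)O 1/2 not
(7,6)O 2/2 satisfied
Unsatisfied: (1,1), (1,2), (2,1), (2,2), (3,4), (3,5), (4,2), (4,4), (4,5), (5,1), (5,2), (6,1), (6,4), (6,5), (6,6), (7,1), (7,2), (7,5) — 18 in total.

18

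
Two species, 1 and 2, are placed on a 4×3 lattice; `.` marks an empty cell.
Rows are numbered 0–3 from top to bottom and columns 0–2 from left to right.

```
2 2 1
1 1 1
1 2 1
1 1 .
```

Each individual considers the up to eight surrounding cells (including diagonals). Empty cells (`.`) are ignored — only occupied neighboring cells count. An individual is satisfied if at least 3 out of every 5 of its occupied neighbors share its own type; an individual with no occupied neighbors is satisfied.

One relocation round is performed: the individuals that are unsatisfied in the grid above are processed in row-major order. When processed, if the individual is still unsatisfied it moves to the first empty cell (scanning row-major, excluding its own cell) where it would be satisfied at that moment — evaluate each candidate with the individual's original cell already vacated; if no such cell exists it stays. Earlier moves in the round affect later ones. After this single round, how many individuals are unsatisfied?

4

Initially unsatisfied (in order): (0,0), (0,1), (1,0), (2,1).
  (0,0): no empty cell satisfies it; stays.
  (0,1): no empty cell satisfies it; stays.
  (1,0) → (3,2).
  (2,1): no empty cell satisfies it; stays.
Resulting grid:
2 2 1
. 1 1
1 2 1
1 1 1
Unsatisfied now: (0,0), (0,1), (1,1), (2,1).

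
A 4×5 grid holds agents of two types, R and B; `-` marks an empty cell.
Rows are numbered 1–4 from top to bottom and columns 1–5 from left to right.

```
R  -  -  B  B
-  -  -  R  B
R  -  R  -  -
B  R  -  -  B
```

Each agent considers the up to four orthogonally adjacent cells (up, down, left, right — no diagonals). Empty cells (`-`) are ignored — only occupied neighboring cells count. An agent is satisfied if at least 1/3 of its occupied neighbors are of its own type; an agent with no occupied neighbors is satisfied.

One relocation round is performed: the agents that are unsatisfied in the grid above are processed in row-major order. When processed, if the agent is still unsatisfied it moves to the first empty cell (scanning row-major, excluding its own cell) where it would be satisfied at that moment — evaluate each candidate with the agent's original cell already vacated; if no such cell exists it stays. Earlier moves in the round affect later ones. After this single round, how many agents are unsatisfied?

Initially unsatisfied (in order): (2,4), (3,1), (4,1), (4,2).
  (2,4) → (1,2).
  (3,1) → (1,3).
  (4,1) → (2,4).
  (4,2): now satisfied by earlier moves; stays.
Resulting grid:
R R R B B
- - - B B
- - R - -
- R - - B
All satisfied now.

0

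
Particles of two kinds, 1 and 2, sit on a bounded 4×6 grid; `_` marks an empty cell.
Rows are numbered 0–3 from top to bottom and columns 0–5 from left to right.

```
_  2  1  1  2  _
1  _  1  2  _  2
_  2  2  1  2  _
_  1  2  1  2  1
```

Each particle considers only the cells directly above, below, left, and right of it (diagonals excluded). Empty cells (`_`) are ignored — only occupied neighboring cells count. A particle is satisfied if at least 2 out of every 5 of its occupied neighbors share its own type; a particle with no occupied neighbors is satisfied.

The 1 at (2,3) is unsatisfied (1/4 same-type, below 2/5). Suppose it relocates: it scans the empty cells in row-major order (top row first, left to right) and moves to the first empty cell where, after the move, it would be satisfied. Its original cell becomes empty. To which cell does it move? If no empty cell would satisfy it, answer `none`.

Vacating (2,3). Empty cells in order:
  (0,0): 1/2 same-type → satisfied — stop here.

(0,0)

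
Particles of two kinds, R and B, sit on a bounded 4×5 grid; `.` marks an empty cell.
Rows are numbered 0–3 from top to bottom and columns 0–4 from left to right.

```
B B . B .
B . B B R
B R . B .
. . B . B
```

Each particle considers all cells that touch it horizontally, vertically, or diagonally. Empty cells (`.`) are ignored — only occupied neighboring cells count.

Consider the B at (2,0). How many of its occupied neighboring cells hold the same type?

1

Occupied neighbors of (2,0): (1,0)=B, (2,1)=R.
Same type (B): 1 of 2.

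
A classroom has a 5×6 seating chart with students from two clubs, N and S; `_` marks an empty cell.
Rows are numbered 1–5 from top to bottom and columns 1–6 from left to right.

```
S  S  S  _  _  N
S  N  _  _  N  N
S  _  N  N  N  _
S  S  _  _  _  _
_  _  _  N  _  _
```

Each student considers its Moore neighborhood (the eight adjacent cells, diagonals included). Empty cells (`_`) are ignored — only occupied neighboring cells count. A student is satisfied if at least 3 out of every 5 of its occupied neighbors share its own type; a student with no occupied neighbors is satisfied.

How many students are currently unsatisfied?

2

Row 1: (1,1)S 2/3 ✓ · (1,2)S 3/4 ✓ · (1,3)S 1/2 ✗ · (1,6)N 2/2 ✓
Row 2: (2,1)S 3/4 ✓ · (2,2)N 1/6 ✗ · (2,5)N 4/4 ✓ · (2,6)N 3/3 ✓
Row 3: (3,1)S 3/4 ✓ · (3,3)N 2/3 ✓ · (3,4)N 3/3 ✓ · (3,5)N 3/3 ✓
Row 4: (4,1)S 2/2 ✓ · (4,2)S 2/3 ✓
Row 5: (5,4)N 0/0 ✓
Unsatisfied: (1,3), (2,2) — 2 in total.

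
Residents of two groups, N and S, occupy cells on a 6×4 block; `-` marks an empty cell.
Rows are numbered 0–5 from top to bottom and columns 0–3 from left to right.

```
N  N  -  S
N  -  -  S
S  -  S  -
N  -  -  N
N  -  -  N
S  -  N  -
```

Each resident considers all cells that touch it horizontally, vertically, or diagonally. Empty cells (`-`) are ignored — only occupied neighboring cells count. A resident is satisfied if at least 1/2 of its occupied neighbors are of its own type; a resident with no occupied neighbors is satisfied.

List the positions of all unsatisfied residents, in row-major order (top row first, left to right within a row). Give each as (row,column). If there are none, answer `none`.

(2,0), (5,0)

Row 0: (0,0)N 2/2 ok · (0,1)N 2/2 ok · (0,3)S 1/1 ok
Row 1: (1,0)N 2/3 ok · (1,3)S 2/2 ok
Row 2: (2,0)S 0/2 unhappy · (2,2)S 1/2 ok
Row 3: (3,0)N 1/2 ok · (3,3)N 1/2 ok
Row 4: (4,0)N 1/2 ok · (4,3)N 2/2 ok
Row 5: (5,0)S 0/1 unhappy · (5,2)N 1/1 ok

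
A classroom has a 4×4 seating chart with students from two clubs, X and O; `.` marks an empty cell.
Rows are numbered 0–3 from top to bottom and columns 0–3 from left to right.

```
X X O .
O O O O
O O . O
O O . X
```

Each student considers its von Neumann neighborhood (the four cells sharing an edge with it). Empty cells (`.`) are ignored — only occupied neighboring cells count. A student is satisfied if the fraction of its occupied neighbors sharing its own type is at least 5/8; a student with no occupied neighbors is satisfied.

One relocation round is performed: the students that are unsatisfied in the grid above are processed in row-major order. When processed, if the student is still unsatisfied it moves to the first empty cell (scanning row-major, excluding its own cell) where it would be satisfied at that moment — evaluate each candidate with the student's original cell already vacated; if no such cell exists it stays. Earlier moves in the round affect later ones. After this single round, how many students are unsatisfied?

Initially unsatisfied (in order): (0,0), (0,1), (0,2), (2,3), (3,3).
  (0,0): no empty cell satisfies it; stays.
  (0,1): no empty cell satisfies it; stays.
  (0,2) → (0,3).
  (2,3) → (0,2).
  (3,3): now satisfied by earlier moves; stays.
Resulting grid:
X X O O
O O O O
O O . .
O O . X
Unsatisfied now: (0,0), (0,1).

2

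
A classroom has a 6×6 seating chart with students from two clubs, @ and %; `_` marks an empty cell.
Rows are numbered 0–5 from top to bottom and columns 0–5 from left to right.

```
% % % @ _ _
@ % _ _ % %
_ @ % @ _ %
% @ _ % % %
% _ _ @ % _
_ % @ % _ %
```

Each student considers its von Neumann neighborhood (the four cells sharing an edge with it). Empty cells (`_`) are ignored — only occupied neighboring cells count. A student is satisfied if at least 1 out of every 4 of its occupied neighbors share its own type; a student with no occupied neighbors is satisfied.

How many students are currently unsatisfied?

Row 0: (0,0)% 1/2 satisfied · (0,1)% 3/3 satisfied · (0,2)% 1/2 satisfied · (0,3)@ 0/1 not
Row 1: (1,0)@ 0/2 not · (1,1)% 1/3 satisfied · (1,4)% 1/1 satisfied · (1,5)% 2/2 satisfied
Row 2: (2,1)@ 1/3 satisfied · (2,2)% 0/2 not · (2,3)@ 0/2 not · (2,5)% 2/2 satisfied
Row 3: (3,0)% 1/2 satisfied · (3,1)@ 1/2 satisfied · (3,3)% 1/3 satisfied · (3,4)% 3/3 satisfied · (3,5)% 2/2 satisfied
Row 4: (4,0)% 1/1 satisfied · (4,3)@ 0/3 not · (4,4)% 1/2 satisfied
Row 5: (5,1)% 0/1 not · (5,2)@ 0/2 not · (5,3)% 0/2 not · (5,5)% 0/0 satisfied
Unsatisfied: (0,3), (1,0), (2,2), (2,3), (4,3), (5,1), (5,2), (5,3) — 8 in total.

8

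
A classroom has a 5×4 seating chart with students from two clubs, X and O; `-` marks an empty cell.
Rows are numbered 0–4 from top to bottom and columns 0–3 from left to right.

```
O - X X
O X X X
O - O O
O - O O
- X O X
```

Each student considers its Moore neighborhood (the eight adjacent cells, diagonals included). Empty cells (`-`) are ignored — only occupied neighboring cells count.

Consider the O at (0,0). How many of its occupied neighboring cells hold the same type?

Occupied neighbors of (0,0): (1,0)=O, (1,1)=X.
Same type (O): 1 of 2.

1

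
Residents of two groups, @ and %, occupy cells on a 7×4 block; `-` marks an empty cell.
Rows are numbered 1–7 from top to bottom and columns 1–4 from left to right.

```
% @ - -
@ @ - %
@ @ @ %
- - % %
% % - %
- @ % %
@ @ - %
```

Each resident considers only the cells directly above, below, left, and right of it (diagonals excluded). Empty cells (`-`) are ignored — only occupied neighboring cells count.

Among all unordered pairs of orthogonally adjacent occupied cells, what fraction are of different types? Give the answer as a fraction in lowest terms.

3/11

Scan each occupied cell's neighbors to the right and below so each pair is counted once.
From row 1: 2 unlike of 3 pairs (running 2/3).
From row 2: 0 unlike of 4 pairs (running 2/7).
From row 3: 2 unlike of 5 pairs (running 4/12).
From row 4: 0 unlike of 2 pairs (running 4/14).
From row 5: 1 unlike of 3 pairs (running 5/17).
From row 6: 1 unlike of 4 pairs (running 6/21).
From row 7: 0 unlike of 1 pairs (running 6/22).
Total adjacent occupied pairs: 22; unlike-type pairs: 6.
6/22 reduces to 3/11.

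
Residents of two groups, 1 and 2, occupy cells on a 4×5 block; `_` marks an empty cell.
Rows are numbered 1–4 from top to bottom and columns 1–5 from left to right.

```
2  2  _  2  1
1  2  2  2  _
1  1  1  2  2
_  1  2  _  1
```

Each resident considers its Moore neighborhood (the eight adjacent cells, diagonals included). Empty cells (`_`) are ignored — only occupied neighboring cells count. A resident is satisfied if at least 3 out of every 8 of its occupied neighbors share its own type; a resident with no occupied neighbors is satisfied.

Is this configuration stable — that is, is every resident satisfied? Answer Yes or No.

(1,1)2 2/3 satisfied
(1,2)2 3/4 satisfied
(1,4)2 2/3 satisfied
(1,5)1 0/2 not
(2,1)1 2/5 satisfied
(2,2)2 3/7 satisfied
(2,3)2 5/7 satisfied
(2,4)2 4/6 satisfied
(3,1)1 3/4 satisfied
(3,2)1 4/7 satisfied
(3,3)1 2/7 not
(3,4)2 4/6 satisfied
(3,5)2 2/3 satisfied
(4,2)1 3/4 satisfied
(4,3)2 1/4 not
(4,5)1 0/2 not
For instance (1,5) has only 0/2 same-type neighbors, below 3/8.

No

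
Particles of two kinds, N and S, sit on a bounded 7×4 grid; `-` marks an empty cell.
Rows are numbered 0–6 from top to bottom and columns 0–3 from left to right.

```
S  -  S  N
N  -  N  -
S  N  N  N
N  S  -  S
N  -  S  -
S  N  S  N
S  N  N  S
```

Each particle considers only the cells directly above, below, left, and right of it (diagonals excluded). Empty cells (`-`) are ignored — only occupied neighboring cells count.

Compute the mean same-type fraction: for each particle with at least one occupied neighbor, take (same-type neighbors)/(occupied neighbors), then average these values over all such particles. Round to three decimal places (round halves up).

Row 0: (0,0)S 0/1 · (0,2)S 0/2 · (0,3)N 0/1
Row 1: (1,0)N 0/2 · (1,2)N 1/2
Row 2: (2,0)S 0/3 · (2,1)N 1/3 · (2,2)N 3/3 · (2,3)N 1/2
Row 3: (3,0)N 1/3 · (3,1)S 0/2 · (3,3)S 0/1
Row 4: (4,0)N 1/2 · (4,2)S 1/1
Row 5: (5,0)S 1/3 · (5,1)N 1/3 · (5,2)S 1/4 · (5,3)N 0/2
Row 6: (6,0)S 1/2 · (6,1)N 2/3 · (6,2)N 1/3 · (6,3)S 0/2
Sum over 22 particles: 0/1 + 0/2 + 0/1 + 0/2 + 1/2 + 0/3 + 1/3 + 3/3 + 1/2 + 1/3 + 0/2 + 0/1 + 1/2 + 1/1 + 1/3 + 1/3 + 1/4 + 0/2 + 1/2 + 2/3 + 1/3 + 0/2 = 79/12; mean = 79/12 ÷ 22 = 79/264 = 0.299242… → 0.299.

0.299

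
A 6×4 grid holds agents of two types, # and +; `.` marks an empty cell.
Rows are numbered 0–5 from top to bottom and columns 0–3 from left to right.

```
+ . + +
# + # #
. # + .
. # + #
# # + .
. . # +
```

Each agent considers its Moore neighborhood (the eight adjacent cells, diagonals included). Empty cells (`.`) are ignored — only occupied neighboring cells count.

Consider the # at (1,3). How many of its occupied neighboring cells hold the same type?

1

Occupied neighbors of (1,3): (0,2)=+, (0,3)=+, (1,2)=#, (2,2)=+.
Same type (#): 1 of 4.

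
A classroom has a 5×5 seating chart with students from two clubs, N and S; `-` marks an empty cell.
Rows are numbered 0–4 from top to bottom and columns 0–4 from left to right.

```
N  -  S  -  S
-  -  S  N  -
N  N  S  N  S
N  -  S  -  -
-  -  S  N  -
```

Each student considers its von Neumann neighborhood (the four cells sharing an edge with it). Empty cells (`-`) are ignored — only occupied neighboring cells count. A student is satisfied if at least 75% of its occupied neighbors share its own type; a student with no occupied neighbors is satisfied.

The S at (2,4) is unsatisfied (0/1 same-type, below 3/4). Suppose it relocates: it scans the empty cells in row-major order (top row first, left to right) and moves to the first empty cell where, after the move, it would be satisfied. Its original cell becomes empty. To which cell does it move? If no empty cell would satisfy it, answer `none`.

Vacating (2,4). Empty cells in order:
  (0,1): 1/2 same-type → still unsatisfied.
  (0,3): 2/3 same-type → still unsatisfied.
  (1,0): 0/2 same-type → still unsatisfied.
  (1,1): 1/2 same-type → still unsatisfied.
  (1,4): 1/2 same-type → still unsatisfied.
  (3,1): 1/3 same-type → still unsatisfied.
  (3,3): 1/3 same-type → still unsatisfied.
  (3,4): 0/0 same-type → satisfied — stop here.

(3,4)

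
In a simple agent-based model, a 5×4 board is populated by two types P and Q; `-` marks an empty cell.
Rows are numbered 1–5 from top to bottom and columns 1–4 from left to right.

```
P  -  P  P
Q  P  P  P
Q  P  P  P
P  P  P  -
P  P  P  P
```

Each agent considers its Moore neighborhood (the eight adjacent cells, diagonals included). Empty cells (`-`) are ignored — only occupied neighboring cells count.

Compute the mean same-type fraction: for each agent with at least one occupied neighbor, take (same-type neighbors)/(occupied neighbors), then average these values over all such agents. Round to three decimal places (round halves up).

(1,1)P 1/2
(1,3)P 4/4
(1,4)P 3/3
(2,1)Q 1/4
(2,2)P 5/7
(2,3)P 7/7
(2,4)P 5/5
(3,1)Q 1/5
(3,2)P 6/8
(3,3)P 7/7
(3,4)P 4/4
(4,1)P 4/5
(4,2)P 7/8
(4,3)P 7/7
(5,1)P 3/3
(5,2)P 5/5
(5,3)P 4/4
(5,4)P 2/2
Sum over 18 agents: 1/2 + 4/4 + 3/3 + 1/4 + 5/7 + 7/7 + 5/5 + 1/5 + 6/8 + 7/7 + 4/4 + 4/5 + 7/8 + 7/7 + 3/3 + 5/5 + 4/4 + 2/2 = 845/56; mean = 845/56 ÷ 18 = 845/1008 = 0.838293… → 0.838.

0.838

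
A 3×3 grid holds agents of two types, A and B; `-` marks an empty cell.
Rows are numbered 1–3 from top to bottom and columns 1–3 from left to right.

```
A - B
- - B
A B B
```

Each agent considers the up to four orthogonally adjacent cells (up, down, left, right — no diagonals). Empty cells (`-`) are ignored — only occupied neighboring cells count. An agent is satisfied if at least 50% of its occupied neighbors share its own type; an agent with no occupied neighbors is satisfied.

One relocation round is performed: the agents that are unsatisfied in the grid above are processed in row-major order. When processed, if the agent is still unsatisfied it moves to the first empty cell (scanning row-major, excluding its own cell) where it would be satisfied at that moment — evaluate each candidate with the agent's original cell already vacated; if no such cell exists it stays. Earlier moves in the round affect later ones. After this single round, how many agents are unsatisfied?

Initially unsatisfied (in order): (3,1).
  (3,1) → (1,2).
Resulting grid:
A A B
- - B
- B B
All satisfied now.

0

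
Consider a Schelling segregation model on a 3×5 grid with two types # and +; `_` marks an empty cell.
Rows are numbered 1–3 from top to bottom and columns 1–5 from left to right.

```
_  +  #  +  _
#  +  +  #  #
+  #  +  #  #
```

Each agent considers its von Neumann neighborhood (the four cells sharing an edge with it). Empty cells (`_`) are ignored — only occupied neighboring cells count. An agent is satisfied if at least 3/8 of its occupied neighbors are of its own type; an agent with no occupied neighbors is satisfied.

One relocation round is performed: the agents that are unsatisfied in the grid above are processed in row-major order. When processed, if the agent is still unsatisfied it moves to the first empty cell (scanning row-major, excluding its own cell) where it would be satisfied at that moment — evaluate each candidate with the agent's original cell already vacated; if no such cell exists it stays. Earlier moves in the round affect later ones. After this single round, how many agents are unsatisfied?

1

Initially unsatisfied (in order): (1,3), (1,4), (2,1), (3,1), (3,2), (3,3).
  (1,3) → (1,1).
  (1,4) → (1,3).
  (2,1) → (1,4).
  (3,1) → (2,1).
  (3,2) → (1,5).
  (3,3): now satisfied by earlier moves; stays.
Resulting grid:
# + + # #
+ + + # #
_ _ + # #
Unsatisfied now: (1,1).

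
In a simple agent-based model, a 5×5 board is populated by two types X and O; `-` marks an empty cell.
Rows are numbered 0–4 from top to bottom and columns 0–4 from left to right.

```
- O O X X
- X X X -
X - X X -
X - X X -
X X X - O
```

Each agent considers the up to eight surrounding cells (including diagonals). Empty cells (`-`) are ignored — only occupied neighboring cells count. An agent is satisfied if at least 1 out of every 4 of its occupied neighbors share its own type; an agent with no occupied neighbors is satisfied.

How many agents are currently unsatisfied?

2

(0,1)O 1/3 ✓
(0,2)O 1/5 ✗
(0,3)X 3/4 ✓
(0,4)X 2/2 ✓
(1,1)X 3/5 ✓
(1,2)X 5/7 ✓
(1,3)X 5/6 ✓
(2,0)X 2/2 ✓
(2,2)X 6/6 ✓
(2,3)X 5/5 ✓
(3,0)X 3/3 ✓
(3,2)X 5/5 ✓
(3,3)X 4/5 ✓
(4,0)X 2/2 ✓
(4,1)X 4/4 ✓
(4,2)X 3/3 ✓
(4,4)O 0/1 ✗
Unsatisfied: (0,2), (4,4) — 2 in total.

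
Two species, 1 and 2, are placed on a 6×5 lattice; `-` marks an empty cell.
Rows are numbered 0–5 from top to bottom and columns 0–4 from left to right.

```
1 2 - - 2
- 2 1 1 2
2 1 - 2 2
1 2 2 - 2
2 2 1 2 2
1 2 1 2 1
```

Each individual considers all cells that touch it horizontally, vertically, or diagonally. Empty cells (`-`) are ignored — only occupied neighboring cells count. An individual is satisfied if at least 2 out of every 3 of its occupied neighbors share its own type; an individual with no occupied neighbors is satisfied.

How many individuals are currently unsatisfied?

Row 0: (0,0)1 0/2 unhappy · (0,1)2 1/3 unhappy · (0,4)2 1/2 unhappy
Row 1: (1,1)2 2/5 unhappy · (1,2)1 2/5 unhappy · (1,3)1 1/5 unhappy · (1,4)2 3/4 ok
Row 2: (2,0)2 2/4 unhappy · (2,1)1 2/6 unhappy · (2,3)2 4/6 ok · (2,4)2 3/4 ok
Row 3: (3,0)1 1/5 unhappy · (3,1)2 4/7 unhappy · (3,2)2 4/6 ok · (3,4)2 4/4 ok
Row 4: (4,0)2 3/5 unhappy · (4,1)2 4/8 unhappy · (4,2)1 1/7 unhappy · (4,3)2 4/7 unhappy · (4,4)2 3/4 ok
Row 5: (5,0)1 0/3 unhappy · (5,1)2 2/5 unhappy · (5,2)1 1/5 unhappy · (5,3)2 2/5 unhappy · (5,4)1 0/3 unhappy
Unsatisfied: (0,0), (0,1), (0,4), (1,1), (1,2), (1,3), (2,0), (2,1), (3,0), (3,1), (4,0), (4,1), (4,2), (4,3), (5,0), (5,1), (5,2), (5,3), (5,4) — 19 in total.

19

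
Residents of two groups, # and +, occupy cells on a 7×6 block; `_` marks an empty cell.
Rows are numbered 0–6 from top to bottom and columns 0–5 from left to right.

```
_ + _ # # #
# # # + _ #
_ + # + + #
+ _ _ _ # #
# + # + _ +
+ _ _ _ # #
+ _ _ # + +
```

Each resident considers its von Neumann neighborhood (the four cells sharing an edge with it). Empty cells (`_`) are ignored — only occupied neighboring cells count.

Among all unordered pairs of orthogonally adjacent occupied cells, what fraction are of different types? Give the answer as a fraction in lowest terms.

Scan each occupied cell's neighbors to the right and below so each pair is counted once.
From row 0: 2 unlike of 5 pairs (running 2/5).
From row 1: 2 unlike of 7 pairs (running 4/12).
From row 2: 4 unlike of 6 pairs (running 8/18).
From row 3: 2 unlike of 3 pairs (running 10/21).
From row 4: 5 unlike of 5 pairs (running 15/26).
From row 5: 2 unlike of 4 pairs (running 17/30).
From row 6: 1 unlike of 2 pairs (running 18/32).
Total adjacent occupied pairs: 32; unlike-type pairs: 18.
18/32 reduces to 9/16.

9/16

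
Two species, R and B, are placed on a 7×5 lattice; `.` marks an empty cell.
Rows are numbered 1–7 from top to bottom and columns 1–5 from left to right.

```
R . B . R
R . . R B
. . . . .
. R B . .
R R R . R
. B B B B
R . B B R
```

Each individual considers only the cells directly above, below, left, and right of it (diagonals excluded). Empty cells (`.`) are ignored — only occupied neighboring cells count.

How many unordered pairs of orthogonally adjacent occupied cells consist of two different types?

Scan each occupied cell's neighbors to the right and below so each pair is counted once.
From row 1: 1 unlike of 2 pairs (running 1/2).
From row 2: 1 unlike of 1 pairs (running 2/3).
From row 4: 2 unlike of 3 pairs (running 4/6).
From row 5: 3 unlike of 5 pairs (running 7/11).
From row 6: 1 unlike of 6 pairs (running 8/17).
From row 7: 1 unlike of 2 pairs (running 9/19).
Total adjacent occupied pairs: 19; unlike-type pairs: 9.

9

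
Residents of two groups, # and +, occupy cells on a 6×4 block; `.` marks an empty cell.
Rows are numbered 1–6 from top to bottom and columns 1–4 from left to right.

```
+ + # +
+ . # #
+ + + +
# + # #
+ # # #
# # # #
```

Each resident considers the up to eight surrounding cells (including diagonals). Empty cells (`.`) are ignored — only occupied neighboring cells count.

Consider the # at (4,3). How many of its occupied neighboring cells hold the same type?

Occupied neighbors of (4,3): (3,2)=+, (3,3)=+, (3,4)=+, (4,2)=+, (4,4)=#, (5,2)=#, (5,3)=#, (5,4)=#.
Same type (#): 4 of 8.

4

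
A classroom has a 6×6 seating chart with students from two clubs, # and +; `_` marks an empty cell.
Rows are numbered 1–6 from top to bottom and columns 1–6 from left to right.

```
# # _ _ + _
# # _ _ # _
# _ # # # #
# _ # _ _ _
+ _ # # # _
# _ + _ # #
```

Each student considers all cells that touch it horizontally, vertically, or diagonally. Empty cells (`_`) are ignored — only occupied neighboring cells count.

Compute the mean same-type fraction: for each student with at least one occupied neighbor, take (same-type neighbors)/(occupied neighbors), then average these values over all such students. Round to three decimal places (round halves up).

(1,1)# 3/3
(1,2)# 3/3
(1,5)+ 0/1
(2,1)# 4/4
(2,2)# 5/5
(2,5)# 3/4
(3,1)# 3/3
(3,3)# 3/3
(3,4)# 4/4
(3,5)# 3/3
(3,6)# 2/2
(4,1)# 1/2
(4,3)# 4/4
(5,1)+ 0/2
(5,3)# 2/3
(5,4)# 4/5
(5,5)# 3/3
(6,1)# 0/1
(6,3)+ 0/2
(6,5)# 3/3
(6,6)# 2/2
Sum over 21 students: 3/3 + 3/3 + 0/1 + 4/4 + 5/5 + 3/4 + 3/3 + 3/3 + 4/4 + 3/3 + 2/2 + 1/2 + 4/4 + 0/2 + 2/3 + 4/5 + 3/3 + 0/1 + 0/2 + 3/3 + 2/2 = 943/60; mean = 943/60 ÷ 21 = 943/1260 = 0.748412… → 0.748.

0.748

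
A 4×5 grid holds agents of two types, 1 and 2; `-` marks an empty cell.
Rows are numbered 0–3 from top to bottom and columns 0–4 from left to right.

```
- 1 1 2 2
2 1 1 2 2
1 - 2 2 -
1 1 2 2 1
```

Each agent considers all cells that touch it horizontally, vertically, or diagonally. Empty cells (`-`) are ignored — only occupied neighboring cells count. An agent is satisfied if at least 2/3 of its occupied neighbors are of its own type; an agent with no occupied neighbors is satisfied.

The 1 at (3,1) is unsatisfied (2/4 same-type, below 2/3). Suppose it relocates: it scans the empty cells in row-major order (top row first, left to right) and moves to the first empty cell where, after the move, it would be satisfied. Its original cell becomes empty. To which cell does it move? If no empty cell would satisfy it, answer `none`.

(0,0)

Vacating (3,1). Empty cells in order:
  (0,0): 2/3 same-type → satisfied — stop here.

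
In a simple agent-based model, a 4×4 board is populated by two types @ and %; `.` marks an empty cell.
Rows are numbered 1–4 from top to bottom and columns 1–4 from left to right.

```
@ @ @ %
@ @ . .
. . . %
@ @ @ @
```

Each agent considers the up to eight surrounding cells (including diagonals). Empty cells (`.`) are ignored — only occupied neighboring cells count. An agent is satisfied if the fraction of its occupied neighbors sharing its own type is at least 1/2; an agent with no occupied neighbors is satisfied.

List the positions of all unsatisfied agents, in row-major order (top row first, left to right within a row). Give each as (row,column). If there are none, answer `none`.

(1,1)@ 3/3 ✓
(1,2)@ 4/4 ✓
(1,3)@ 2/3 ✓
(1,4)% 0/1 ✗
(2,1)@ 3/3 ✓
(2,2)@ 4/4 ✓
(3,4)% 0/2 ✗
(4,1)@ 1/1 ✓
(4,2)@ 2/2 ✓
(4,3)@ 2/3 ✓
(4,4)@ 1/2 ✓

(1,4), (3,4)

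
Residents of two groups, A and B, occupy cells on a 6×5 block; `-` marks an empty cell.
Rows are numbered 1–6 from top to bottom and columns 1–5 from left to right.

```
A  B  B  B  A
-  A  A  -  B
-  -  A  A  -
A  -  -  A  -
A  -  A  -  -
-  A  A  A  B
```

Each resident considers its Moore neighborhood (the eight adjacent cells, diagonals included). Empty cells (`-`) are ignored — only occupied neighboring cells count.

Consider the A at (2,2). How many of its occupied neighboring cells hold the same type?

Occupied neighbors of (2,2): (1,1)=A, (1,2)=B, (1,3)=B, (2,3)=A, (3,3)=A.
Same type (A): 3 of 5.

3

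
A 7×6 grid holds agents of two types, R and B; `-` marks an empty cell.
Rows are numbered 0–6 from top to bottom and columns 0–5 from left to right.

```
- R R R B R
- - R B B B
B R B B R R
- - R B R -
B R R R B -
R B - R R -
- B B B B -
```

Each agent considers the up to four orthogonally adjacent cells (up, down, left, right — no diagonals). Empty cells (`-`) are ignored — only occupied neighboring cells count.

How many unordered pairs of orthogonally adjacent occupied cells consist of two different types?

24

Scan each occupied cell's neighbors to the right and below so each pair is counted once.
From row 0: 4 unlike of 8 pairs (running 4/8).
From row 1: 4 unlike of 7 pairs (running 8/15).
From row 2: 4 unlike of 8 pairs (running 12/23).
From row 3: 4 unlike of 5 pairs (running 16/28).
From row 4: 5 unlike of 8 pairs (running 21/36).
From row 5: 3 unlike of 5 pairs (running 24/41).
From row 6: 0 unlike of 3 pairs (running 24/44).
Total adjacent occupied pairs: 44; unlike-type pairs: 24.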